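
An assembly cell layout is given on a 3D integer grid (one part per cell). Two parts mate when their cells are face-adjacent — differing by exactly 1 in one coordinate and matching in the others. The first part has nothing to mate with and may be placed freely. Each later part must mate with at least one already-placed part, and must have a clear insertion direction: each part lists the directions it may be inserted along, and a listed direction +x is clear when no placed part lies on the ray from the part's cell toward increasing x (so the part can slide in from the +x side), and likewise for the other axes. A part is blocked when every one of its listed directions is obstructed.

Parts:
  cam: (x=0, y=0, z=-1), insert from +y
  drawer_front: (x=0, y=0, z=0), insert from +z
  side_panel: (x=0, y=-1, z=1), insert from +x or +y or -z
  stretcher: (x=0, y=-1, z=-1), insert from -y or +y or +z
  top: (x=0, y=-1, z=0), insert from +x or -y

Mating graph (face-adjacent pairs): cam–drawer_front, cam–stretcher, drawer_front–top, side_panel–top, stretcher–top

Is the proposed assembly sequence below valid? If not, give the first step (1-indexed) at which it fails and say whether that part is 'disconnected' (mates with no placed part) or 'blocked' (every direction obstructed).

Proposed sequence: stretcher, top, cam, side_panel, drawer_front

1. stretcher@(0, -1, -1) [-y clear] — {stretcher}
2. top@(0, -1, 0) [+x clear] — {stretcher, top}
3. cam@(0, 0, -1) [+y clear] — {cam, stretcher, top}
4. side_panel@(0, -1, 1) [+x clear] — {cam, side_panel, stretcher, top}
5. drawer_front@(0, 0, 0) [+z clear] — {cam, drawer_front, side_panel, stretcher, top}

Valid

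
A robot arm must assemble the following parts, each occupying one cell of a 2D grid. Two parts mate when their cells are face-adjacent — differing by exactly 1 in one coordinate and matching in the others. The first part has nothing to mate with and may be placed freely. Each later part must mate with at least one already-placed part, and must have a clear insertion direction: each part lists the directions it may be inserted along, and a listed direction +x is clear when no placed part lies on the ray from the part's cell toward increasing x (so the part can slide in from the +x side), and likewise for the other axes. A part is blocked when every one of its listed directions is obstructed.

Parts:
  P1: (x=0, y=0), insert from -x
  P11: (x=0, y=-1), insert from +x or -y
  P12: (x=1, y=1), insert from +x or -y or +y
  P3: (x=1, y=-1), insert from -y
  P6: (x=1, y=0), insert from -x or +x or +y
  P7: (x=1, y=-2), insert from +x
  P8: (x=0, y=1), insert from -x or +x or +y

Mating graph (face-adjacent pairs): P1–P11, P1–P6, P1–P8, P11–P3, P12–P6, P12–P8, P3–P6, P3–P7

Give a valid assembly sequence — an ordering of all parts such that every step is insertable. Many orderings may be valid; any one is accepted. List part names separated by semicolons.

P1; P11; P3; P7; P8; P6; P12

1. P1@(0, 0) [-x clear] — {P1}
2. P11@(0, -1) [+x clear] — {P1, P11}
3. P3@(1, -1) [-y clear] — {P1, P11, P3}
4. P7@(1, -2) [+x clear] — {P1, P11, P3, P7}
5. P8@(0, 1) [-x clear] — {P1, P11, P3, P7, P8}
6. P6@(1, 0) [+x clear] — {P1, P11, P3, P6, P7, P8}
7. P12@(1, 1) [+x clear] — {P1, P11, P12, P3, P6, P7, P8}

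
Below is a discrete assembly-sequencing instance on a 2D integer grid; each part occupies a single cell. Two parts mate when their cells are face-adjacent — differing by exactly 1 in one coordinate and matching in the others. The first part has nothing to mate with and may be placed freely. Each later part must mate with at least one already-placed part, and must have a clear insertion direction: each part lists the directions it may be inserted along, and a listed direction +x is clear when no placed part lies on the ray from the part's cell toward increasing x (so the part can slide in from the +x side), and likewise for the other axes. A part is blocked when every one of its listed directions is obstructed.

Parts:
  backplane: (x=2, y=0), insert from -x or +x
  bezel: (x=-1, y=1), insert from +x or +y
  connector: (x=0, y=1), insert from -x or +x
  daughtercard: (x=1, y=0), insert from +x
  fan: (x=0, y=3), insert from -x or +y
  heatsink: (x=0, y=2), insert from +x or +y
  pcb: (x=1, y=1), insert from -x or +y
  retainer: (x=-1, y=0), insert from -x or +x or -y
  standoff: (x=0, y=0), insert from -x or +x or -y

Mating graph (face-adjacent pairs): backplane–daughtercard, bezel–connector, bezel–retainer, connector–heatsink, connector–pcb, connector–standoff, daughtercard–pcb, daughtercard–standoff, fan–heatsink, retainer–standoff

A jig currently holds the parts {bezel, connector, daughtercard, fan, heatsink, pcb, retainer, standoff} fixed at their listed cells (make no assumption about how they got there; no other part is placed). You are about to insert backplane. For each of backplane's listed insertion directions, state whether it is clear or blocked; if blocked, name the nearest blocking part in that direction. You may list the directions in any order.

-x: nearest on ray is daughtercard@(1, 0) ⇒ blocked
+x: ray from backplane(2, 0) has no placed part ⇒ clear

+x: clear; -x: blocked by daughtercard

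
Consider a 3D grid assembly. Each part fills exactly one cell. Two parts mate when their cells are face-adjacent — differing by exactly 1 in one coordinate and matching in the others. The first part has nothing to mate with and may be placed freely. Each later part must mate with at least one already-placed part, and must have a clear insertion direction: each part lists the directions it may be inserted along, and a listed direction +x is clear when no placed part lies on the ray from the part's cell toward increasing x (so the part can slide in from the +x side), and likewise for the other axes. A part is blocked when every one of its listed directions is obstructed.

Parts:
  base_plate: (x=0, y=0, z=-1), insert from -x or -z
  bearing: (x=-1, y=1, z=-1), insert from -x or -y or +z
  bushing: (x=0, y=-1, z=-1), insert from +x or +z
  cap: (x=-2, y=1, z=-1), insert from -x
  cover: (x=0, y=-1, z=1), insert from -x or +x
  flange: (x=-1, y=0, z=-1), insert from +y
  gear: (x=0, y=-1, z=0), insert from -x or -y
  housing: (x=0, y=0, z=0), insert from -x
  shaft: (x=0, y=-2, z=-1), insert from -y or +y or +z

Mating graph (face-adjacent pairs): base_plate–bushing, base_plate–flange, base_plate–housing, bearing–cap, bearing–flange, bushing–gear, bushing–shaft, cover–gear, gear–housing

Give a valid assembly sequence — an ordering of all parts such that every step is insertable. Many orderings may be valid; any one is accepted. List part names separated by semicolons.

1. cover@(0, -1, 1) [-x clear] — {cover}
2. gear@(0, -1, 0) [-x clear] — {cover, gear}
3. bushing@(0, -1, -1) [+x clear] — {bushing, cover, gear}
4. base_plate@(0, 0, -1) [-x clear] — {base_plate, bushing, cover, gear}
5. flange@(-1, 0, -1) [+y clear] — {base_plate, bushing, cover, flange, gear}
6. housing@(0, 0, 0) [-x clear] — {base_plate, bushing, cover, flange, gear, housing}
7. shaft@(0, -2, -1) [-y clear] — {base_plate, bushing, cover, flange, gear, housing, shaft}
8. bearing@(-1, 1, -1) [-x clear] — {base_plate, bearing, bushing, cover, flange, gear, housing, shaft}
9. cap@(-2, 1, -1) [-x clear] — {base_plate, bearing, bushing, cap, cover, flange, gear, housing, shaft}

cover; gear; bushing; base_plate; flange; housing; shaft; bearing; cap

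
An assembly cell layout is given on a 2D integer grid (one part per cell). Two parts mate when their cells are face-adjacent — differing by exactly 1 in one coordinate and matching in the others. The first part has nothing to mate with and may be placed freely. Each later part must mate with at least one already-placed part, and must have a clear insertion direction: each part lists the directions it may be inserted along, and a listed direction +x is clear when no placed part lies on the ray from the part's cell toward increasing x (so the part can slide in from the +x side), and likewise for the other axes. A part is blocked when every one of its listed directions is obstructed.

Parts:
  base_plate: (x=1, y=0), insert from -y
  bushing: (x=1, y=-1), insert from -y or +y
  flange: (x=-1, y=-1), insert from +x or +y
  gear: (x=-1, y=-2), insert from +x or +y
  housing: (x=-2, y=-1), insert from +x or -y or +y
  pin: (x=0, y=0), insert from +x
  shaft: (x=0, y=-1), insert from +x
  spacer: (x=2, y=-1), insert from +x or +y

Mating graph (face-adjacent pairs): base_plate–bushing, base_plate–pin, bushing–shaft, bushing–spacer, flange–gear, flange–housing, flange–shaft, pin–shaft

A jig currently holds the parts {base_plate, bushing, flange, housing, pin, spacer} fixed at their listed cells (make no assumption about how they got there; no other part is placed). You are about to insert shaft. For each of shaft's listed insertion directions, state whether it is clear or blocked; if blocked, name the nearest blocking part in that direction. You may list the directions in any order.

+x: nearest on ray is bushing@(1, -1) ⇒ blocked

+x: blocked by bushing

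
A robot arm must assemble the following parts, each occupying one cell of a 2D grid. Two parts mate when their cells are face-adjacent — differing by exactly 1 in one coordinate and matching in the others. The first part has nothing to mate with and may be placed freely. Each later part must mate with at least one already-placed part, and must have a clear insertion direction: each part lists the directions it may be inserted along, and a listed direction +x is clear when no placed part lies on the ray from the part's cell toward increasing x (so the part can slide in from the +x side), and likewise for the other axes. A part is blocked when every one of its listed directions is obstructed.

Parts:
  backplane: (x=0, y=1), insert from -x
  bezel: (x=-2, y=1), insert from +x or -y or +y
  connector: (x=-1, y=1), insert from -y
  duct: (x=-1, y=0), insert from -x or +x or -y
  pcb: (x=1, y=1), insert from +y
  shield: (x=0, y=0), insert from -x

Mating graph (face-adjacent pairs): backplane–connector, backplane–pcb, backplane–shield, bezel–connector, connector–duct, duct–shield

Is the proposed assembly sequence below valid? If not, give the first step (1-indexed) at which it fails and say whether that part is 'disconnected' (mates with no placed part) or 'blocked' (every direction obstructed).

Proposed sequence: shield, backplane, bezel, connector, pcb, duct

Invalid at step 3 (disconnected)

1. shield@(0, 0) [-x clear] — {shield}
2. backplane@(0, 1) [-x clear] — {backplane, shield}
3. bezel@(-2, 1) — no placed neighbour ⇒ disconnected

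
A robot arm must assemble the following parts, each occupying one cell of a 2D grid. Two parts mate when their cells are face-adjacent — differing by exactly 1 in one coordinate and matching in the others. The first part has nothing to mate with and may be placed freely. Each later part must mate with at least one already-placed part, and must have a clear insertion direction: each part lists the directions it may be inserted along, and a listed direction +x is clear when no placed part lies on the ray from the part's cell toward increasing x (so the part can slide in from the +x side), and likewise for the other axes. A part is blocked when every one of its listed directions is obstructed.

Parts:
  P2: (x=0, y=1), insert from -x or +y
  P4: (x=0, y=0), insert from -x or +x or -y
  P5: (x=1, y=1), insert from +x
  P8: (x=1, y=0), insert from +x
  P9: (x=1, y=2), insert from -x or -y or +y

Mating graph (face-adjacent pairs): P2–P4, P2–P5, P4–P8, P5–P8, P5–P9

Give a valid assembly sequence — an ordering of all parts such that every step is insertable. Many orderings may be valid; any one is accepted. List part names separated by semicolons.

1. P8@(1, 0) [+x clear] — {P8}
2. P4@(0, 0) [-x clear] — {P4, P8}
3. P2@(0, 1) [-x clear] — {P2, P4, P8}
4. P5@(1, 1) [+x clear] — {P2, P4, P5, P8}
5. P9@(1, 2) [-x clear] — {P2, P4, P5, P8, P9}

P8; P4; P2; P5; P9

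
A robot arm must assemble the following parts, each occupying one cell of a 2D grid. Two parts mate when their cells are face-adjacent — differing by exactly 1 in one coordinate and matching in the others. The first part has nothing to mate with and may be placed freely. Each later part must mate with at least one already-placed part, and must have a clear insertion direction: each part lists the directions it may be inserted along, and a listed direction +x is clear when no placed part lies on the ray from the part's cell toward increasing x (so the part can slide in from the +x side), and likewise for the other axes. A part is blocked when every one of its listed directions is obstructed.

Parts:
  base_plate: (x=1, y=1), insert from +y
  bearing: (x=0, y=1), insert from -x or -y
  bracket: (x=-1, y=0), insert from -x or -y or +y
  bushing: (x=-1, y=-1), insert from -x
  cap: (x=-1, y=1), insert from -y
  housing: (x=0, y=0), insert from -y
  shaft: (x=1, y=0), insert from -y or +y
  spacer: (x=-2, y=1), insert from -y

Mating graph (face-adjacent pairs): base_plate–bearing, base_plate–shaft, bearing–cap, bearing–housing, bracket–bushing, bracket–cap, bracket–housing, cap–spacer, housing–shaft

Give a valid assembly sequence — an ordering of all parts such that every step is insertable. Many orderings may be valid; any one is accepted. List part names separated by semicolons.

1. base_plate@(1, 1) [+y clear] — {base_plate}
2. shaft@(1, 0) [-y clear] — {base_plate, shaft}
3. bearing@(0, 1) [-x clear] — {base_plate, bearing, shaft}
4. cap@(-1, 1) [-y clear] — {base_plate, bearing, cap, shaft}
5. bracket@(-1, 0) [-x clear] — {base_plate, bearing, bracket, cap, shaft}
6. spacer@(-2, 1) [-y clear] — {base_plate, bearing, bracket, cap, shaft, spacer}
7. housing@(0, 0) [-y clear] — {base_plate, bearing, bracket, cap, housing, shaft, spacer}
8. bushing@(-1, -1) [-x clear] — {base_plate, bearing, bracket, bushing, cap, housing, shaft, spacer}

base_plate; shaft; bearing; cap; bracket; spacer; housing; bushing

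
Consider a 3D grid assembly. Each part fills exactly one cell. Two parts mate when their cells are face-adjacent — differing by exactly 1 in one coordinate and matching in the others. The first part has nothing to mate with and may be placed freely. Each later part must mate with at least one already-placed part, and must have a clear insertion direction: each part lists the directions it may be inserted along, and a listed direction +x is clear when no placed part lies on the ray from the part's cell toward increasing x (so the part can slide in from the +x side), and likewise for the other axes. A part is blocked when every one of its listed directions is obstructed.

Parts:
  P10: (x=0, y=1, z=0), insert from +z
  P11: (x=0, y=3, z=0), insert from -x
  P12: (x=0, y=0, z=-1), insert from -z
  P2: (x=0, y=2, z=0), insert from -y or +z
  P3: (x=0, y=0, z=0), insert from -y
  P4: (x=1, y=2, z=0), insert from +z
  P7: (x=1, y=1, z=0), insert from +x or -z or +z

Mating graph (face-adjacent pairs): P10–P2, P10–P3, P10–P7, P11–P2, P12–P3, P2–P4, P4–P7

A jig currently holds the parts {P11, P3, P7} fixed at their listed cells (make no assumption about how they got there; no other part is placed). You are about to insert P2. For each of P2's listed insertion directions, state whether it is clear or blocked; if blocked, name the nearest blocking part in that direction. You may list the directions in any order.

+z: clear; -y: blocked by P3

-y: nearest on ray is P3@(0, 0, 0) ⇒ blocked
+z: ray from P2(0, 2, 0) has no placed part ⇒ clear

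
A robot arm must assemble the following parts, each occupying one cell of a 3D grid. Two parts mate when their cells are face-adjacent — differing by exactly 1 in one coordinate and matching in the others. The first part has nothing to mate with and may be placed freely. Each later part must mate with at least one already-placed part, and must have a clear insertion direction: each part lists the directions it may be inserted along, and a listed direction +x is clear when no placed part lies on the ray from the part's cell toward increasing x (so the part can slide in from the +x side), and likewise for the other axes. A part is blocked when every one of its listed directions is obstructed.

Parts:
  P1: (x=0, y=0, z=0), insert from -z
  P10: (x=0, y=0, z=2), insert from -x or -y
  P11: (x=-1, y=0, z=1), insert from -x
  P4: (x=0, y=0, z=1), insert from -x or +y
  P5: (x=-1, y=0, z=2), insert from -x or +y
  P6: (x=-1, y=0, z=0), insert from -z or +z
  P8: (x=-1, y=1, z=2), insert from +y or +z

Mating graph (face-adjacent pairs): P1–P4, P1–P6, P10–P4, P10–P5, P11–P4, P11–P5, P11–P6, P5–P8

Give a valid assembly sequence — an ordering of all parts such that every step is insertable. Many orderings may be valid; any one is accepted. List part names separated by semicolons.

1. P1@(0, 0, 0) [-z clear] — {P1}
2. P6@(-1, 0, 0) [-z clear] — {P1, P6}
3. P11@(-1, 0, 1) [-x clear] — {P1, P11, P6}
4. P4@(0, 0, 1) [+y clear] — {P1, P11, P4, P6}
5. P10@(0, 0, 2) [-x clear] — {P1, P10, P11, P4, P6}
6. P5@(-1, 0, 2) [-x clear] — {P1, P10, P11, P4, P5, P6}
7. P8@(-1, 1, 2) [+y clear] — {P1, P10, P11, P4, P5, P6, P8}

P1; P6; P11; P4; P10; P5; P8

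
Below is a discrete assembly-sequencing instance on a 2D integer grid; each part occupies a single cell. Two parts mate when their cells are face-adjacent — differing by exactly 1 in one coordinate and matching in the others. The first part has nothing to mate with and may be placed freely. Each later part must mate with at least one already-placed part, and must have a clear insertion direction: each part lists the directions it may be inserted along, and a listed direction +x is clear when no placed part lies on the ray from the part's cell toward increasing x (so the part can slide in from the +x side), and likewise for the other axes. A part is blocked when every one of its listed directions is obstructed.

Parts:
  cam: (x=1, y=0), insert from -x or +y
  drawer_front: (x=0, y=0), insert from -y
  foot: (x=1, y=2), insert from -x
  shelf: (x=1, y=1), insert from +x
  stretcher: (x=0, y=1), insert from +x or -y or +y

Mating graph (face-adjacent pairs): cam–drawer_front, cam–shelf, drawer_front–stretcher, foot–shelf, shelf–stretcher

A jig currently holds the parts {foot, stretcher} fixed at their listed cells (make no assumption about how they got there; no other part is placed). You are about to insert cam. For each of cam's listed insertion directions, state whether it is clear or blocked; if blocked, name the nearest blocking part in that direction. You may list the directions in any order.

+y: blocked by foot; -x: clear

-x: ray from cam(1, 0) has no placed part ⇒ clear
+y: nearest on ray is foot@(1, 2) ⇒ blocked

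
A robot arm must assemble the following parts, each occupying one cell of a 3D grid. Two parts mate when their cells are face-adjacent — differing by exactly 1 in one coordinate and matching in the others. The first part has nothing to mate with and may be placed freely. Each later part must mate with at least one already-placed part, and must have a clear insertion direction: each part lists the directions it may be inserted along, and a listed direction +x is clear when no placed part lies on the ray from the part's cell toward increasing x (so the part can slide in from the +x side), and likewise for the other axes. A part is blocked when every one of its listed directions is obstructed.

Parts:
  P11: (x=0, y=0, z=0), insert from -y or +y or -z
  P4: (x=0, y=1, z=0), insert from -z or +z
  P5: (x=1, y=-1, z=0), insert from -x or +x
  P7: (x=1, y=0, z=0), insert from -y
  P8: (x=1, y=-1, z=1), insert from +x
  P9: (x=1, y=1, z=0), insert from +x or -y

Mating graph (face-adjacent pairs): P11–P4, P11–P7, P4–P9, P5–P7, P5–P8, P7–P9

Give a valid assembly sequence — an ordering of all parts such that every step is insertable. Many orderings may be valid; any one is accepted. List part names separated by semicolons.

1. P7@(1, 0, 0) [-y clear] — {P7}
2. P11@(0, 0, 0) [-y clear] — {P11, P7}
3. P9@(1, 1, 0) [+x clear] — {P11, P7, P9}
4. P5@(1, -1, 0) [-x clear] — {P11, P5, P7, P9}
5. P8@(1, -1, 1) [+x clear] — {P11, P5, P7, P8, P9}
6. P4@(0, 1, 0) [-z clear] — {P11, P4, P5, P7, P8, P9}

P7; P11; P9; P5; P8; P4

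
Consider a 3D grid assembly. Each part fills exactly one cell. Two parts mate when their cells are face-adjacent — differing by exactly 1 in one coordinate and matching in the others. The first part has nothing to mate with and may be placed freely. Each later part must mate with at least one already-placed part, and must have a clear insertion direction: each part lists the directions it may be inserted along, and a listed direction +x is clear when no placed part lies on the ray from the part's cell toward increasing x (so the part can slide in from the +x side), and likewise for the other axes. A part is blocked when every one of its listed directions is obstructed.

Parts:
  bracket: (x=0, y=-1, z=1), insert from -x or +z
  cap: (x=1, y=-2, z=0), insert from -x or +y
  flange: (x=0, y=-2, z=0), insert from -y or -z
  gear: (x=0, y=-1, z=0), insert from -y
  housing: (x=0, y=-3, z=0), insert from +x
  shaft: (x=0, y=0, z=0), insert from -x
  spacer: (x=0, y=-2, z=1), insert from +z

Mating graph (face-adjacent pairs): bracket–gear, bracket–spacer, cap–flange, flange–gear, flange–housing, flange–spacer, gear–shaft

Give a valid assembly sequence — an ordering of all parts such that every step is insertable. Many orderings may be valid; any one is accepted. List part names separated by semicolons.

shaft; gear; flange; housing; cap; bracket; spacer

1. shaft@(0, 0, 0) [-x clear] — {shaft}
2. gear@(0, -1, 0) [-y clear] — {gear, shaft}
3. flange@(0, -2, 0) [-y clear] — {flange, gear, shaft}
4. housing@(0, -3, 0) [+x clear] — {flange, gear, housing, shaft}
5. cap@(1, -2, 0) [+y clear] — {cap, flange, gear, housing, shaft}
6. bracket@(0, -1, 1) [-x clear] — {bracket, cap, flange, gear, housing, shaft}
7. spacer@(0, -2, 1) [+z clear] — {bracket, cap, flange, gear, housing, shaft, spacer}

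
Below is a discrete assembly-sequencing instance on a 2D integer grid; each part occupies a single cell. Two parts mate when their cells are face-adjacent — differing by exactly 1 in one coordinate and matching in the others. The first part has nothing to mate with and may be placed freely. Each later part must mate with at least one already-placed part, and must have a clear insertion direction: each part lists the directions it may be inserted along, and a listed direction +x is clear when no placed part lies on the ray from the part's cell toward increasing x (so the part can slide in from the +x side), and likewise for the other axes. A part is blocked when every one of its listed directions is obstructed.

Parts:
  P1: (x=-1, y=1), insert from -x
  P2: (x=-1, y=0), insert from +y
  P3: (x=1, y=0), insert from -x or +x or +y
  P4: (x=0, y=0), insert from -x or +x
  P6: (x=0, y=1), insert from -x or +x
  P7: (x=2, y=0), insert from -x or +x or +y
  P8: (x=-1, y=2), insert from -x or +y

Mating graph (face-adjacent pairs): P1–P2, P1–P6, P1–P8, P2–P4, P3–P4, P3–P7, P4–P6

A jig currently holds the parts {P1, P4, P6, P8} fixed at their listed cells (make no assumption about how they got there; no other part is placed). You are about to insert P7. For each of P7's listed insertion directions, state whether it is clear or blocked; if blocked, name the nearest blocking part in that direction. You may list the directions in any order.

+x: clear; +y: clear; -x: blocked by P4

-x: nearest on ray is P4@(0, 0) ⇒ blocked
+x: ray from P7(2, 0) has no placed part ⇒ clear
+y: ray from P7(2, 0) has no placed part ⇒ clear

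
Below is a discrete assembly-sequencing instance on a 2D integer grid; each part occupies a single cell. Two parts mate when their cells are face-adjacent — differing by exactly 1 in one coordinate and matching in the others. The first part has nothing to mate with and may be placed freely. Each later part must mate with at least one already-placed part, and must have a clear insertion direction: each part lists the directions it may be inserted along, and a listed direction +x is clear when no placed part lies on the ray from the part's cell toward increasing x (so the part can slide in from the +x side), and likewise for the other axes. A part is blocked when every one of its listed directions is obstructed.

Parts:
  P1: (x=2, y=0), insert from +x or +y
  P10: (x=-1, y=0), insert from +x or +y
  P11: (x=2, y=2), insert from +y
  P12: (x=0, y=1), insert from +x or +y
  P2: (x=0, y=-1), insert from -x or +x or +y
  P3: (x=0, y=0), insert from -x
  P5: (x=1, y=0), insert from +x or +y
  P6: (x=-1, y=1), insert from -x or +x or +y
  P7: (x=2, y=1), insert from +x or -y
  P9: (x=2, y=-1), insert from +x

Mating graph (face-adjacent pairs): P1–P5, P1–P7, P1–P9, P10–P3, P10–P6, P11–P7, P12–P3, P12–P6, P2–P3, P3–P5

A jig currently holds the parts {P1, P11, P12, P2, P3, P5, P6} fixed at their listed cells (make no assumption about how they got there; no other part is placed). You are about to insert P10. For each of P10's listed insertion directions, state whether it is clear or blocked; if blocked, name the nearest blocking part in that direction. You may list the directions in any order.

+x: blocked by P3; +y: blocked by P6

+x: nearest on ray is P3@(0, 0) ⇒ blocked
+y: nearest on ray is P6@(-1, 1) ⇒ blocked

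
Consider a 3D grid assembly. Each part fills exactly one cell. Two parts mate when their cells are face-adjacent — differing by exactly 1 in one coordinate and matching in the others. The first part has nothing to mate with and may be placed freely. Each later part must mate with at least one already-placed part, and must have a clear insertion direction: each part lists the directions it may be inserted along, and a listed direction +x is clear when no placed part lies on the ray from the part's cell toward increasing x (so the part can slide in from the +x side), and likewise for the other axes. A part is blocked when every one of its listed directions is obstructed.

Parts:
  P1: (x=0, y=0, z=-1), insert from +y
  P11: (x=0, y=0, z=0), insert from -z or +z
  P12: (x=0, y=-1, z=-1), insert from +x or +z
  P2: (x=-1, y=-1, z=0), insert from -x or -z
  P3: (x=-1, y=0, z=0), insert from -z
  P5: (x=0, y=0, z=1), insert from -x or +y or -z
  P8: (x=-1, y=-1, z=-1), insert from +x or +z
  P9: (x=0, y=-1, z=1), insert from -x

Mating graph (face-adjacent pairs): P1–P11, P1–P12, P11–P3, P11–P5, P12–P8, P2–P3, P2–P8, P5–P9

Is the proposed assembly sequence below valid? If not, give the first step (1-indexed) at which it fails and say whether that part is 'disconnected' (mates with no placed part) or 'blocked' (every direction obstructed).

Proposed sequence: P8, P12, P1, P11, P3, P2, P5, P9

1. P8@(-1, -1, -1) [+x clear] — {P8}
2. P12@(0, -1, -1) [+x clear] — {P12, P8}
3. P1@(0, 0, -1) [+y clear] — {P1, P12, P8}
4. P11@(0, 0, 0) [+z clear] — {P1, P11, P12, P8}
5. P3@(-1, 0, 0) [-z clear] — {P1, P11, P12, P3, P8}
6. P2@(-1, -1, 0) [-x clear] — {P1, P11, P12, P2, P3, P8}
7. P5@(0, 0, 1) [-x clear] — {P1, P11, P12, P2, P3, P5, P8}
8. P9@(0, -1, 1) [-x clear] — {P1, P11, P12, P2, P3, P5, P8, P9}

Valid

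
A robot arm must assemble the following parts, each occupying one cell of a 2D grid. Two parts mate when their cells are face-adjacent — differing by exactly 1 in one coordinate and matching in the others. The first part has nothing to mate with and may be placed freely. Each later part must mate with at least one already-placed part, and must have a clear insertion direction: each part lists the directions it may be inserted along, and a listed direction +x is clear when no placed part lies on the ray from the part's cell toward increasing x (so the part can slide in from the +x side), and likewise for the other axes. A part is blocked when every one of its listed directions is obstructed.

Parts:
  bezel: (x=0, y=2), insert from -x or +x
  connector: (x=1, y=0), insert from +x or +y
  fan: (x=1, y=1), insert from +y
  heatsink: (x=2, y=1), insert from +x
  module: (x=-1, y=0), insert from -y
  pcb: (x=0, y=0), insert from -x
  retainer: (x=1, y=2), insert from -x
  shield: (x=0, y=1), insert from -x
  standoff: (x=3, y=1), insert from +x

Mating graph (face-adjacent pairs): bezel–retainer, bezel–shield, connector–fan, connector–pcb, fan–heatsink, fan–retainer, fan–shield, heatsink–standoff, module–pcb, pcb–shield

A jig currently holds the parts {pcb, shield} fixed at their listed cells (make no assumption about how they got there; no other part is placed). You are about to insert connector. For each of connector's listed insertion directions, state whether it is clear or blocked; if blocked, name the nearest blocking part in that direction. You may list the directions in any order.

+x: ray from connector(1, 0) has no placed part ⇒ clear
+y: ray from connector(1, 0) has no placed part ⇒ clear

+x: clear; +y: clear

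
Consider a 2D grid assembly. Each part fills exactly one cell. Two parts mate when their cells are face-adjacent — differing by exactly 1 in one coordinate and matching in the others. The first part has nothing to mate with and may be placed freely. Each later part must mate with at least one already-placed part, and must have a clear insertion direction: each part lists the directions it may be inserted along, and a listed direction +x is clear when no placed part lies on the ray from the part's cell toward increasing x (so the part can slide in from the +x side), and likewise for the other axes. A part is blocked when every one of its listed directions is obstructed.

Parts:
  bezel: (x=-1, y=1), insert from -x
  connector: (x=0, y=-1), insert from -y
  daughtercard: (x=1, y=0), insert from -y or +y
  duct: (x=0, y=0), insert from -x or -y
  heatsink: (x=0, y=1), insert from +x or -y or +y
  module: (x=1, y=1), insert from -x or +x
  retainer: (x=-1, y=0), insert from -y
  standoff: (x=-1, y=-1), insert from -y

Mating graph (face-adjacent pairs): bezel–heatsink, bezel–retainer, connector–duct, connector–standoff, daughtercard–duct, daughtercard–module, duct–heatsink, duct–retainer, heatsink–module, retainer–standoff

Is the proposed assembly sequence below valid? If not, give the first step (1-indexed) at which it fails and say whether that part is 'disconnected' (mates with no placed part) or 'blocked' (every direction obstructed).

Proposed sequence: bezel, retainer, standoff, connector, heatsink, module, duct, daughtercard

1. bezel@(-1, 1) [-x clear] — {bezel}
2. retainer@(-1, 0) [-y clear] — {bezel, retainer}
3. standoff@(-1, -1) [-y clear] — {bezel, retainer, standoff}
4. connector@(0, -1) [-y clear] — {bezel, connector, retainer, standoff}
5. heatsink@(0, 1) [+x clear] — {bezel, connector, heatsink, retainer, standoff}
6. module@(1, 1) [+x clear] — {bezel, connector, heatsink, module, retainer, standoff}
7. duct@(0, 0) — -x/-y all obstructed ⇒ blocked

Invalid at step 7 (blocked)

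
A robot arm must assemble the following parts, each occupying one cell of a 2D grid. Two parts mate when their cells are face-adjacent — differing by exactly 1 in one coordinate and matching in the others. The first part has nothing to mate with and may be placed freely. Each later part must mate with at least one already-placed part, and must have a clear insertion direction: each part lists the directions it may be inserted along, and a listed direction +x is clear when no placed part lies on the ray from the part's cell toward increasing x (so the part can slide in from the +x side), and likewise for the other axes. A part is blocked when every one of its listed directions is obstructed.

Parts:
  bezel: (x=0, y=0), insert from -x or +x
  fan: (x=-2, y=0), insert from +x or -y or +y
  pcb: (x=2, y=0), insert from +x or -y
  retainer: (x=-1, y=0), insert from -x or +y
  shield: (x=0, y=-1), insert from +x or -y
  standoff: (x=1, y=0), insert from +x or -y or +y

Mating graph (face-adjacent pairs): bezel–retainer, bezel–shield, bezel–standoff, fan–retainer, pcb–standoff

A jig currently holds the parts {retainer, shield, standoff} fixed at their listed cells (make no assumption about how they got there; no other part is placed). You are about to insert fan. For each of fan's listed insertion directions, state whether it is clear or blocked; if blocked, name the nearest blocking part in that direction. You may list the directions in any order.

+x: blocked by retainer; +y: clear; -y: clear

+x: nearest on ray is retainer@(-1, 0) ⇒ blocked
-y: ray from fan(-2, 0) has no placed part ⇒ clear
+y: ray from fan(-2, 0) has no placed part ⇒ clear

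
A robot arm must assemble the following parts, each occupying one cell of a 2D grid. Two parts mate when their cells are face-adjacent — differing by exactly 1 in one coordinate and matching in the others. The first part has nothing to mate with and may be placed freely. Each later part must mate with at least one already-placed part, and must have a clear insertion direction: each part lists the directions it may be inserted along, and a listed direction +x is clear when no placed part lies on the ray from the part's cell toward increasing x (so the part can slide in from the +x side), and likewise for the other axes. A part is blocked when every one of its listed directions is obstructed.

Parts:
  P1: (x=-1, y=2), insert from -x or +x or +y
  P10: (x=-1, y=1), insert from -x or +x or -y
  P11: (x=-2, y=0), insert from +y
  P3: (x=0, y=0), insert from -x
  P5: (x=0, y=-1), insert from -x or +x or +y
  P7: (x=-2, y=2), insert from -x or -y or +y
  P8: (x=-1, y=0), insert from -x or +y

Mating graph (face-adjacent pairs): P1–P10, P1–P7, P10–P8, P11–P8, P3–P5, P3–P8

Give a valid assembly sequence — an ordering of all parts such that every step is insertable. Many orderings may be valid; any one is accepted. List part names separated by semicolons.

P3; P8; P11; P10; P1; P7; P5

1. P3@(0, 0) [-x clear] — {P3}
2. P8@(-1, 0) [-x clear] — {P3, P8}
3. P11@(-2, 0) [+y clear] — {P11, P3, P8}
4. P10@(-1, 1) [-x clear] — {P10, P11, P3, P8}
5. P1@(-1, 2) [-x clear] — {P1, P10, P11, P3, P8}
6. P7@(-2, 2) [-x clear] — {P1, P10, P11, P3, P7, P8}
7. P5@(0, -1) [-x clear] — {P1, P10, P11, P3, P5, P7, P8}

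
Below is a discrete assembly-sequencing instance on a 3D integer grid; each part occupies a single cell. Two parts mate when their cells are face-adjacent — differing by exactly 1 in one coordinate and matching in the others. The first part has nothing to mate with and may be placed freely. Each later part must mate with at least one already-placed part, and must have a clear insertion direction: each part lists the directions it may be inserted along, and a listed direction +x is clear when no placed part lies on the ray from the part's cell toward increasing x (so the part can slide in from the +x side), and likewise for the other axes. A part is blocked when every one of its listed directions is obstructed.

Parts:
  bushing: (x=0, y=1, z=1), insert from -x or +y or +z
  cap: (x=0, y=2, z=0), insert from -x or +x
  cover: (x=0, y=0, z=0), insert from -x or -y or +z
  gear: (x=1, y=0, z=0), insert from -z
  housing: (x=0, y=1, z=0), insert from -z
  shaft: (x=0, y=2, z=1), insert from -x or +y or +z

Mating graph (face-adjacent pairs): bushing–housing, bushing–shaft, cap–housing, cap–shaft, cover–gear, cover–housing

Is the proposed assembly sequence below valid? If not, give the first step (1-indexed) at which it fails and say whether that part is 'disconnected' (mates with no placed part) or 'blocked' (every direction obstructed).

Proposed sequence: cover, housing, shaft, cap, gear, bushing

Invalid at step 3 (disconnected)

1. cover@(0, 0, 0) [-x clear] — {cover}
2. housing@(0, 1, 0) [-z clear] — {cover, housing}
3. shaft@(0, 2, 1) — no placed neighbour ⇒ disconnected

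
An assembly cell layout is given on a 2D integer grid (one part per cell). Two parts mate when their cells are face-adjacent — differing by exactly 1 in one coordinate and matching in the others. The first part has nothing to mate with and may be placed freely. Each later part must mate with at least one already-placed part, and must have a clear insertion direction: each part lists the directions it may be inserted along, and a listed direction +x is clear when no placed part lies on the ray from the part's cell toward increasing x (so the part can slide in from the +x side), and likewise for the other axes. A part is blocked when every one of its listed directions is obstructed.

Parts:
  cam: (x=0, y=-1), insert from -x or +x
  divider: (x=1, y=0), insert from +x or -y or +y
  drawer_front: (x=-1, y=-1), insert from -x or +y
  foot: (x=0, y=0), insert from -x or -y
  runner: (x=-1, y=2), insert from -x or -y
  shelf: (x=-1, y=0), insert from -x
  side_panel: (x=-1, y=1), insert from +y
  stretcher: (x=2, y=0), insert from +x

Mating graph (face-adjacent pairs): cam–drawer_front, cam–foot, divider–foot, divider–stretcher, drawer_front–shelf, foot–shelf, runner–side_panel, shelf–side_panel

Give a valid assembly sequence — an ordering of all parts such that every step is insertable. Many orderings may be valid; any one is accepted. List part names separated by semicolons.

1. side_panel@(-1, 1) [+y clear] — {side_panel}
2. shelf@(-1, 0) [-x clear] — {shelf, side_panel}
3. drawer_front@(-1, -1) [-x clear] — {drawer_front, shelf, side_panel}
4. runner@(-1, 2) [-x clear] — {drawer_front, runner, shelf, side_panel}
5. foot@(0, 0) [-y clear] — {drawer_front, foot, runner, shelf, side_panel}
6. divider@(1, 0) [+x clear] — {divider, drawer_front, foot, runner, shelf, side_panel}
7. cam@(0, -1) [+x clear] — {cam, divider, drawer_front, foot, runner, shelf, side_panel}
8. stretcher@(2, 0) [+x clear] — {cam, divider, drawer_front, foot, runner, shelf, side_panel, stretcher}

side_panel; shelf; drawer_front; runner; foot; divider; cam; stretcher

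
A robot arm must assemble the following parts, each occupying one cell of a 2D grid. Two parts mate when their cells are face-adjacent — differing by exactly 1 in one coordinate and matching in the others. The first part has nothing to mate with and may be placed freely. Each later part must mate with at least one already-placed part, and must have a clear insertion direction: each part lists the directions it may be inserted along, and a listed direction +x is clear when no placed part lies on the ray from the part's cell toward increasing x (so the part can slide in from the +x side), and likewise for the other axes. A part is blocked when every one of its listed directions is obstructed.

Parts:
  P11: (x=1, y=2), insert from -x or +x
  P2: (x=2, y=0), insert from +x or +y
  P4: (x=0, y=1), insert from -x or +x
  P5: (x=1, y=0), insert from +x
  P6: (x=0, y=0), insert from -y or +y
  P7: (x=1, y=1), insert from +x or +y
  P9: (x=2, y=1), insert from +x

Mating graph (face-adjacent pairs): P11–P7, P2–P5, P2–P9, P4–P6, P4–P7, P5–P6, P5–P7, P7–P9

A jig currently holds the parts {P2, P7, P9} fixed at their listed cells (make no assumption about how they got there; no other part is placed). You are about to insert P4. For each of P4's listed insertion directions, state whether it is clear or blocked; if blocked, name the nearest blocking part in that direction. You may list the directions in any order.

-x: ray from P4(0, 1) has no placed part ⇒ clear
+x: nearest on ray is P7@(1, 1) ⇒ blocked

+x: blocked by P7; -x: clear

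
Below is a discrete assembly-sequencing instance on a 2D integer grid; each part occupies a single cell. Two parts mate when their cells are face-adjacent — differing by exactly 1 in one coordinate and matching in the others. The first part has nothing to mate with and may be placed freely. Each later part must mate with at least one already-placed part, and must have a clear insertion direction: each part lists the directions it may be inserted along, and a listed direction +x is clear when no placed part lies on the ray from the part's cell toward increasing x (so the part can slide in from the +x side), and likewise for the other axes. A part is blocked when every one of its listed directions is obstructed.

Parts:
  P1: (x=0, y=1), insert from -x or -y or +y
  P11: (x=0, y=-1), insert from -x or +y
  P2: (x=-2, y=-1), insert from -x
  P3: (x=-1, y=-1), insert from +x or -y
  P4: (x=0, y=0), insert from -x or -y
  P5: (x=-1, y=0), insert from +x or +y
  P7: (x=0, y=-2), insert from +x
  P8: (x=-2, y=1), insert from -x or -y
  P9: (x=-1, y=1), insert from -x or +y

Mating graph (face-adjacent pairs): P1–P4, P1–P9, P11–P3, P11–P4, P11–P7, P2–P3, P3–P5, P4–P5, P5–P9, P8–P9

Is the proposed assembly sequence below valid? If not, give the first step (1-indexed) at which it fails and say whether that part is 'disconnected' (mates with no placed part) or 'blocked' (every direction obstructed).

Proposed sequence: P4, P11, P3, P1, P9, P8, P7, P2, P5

Invalid at step 9 (blocked)

1. P4@(0, 0) [-x clear] — {P4}
2. P11@(0, -1) [-x clear] — {P11, P4}
3. P3@(-1, -1) [-y clear] — {P11, P3, P4}
4. P1@(0, 1) [-x clear] — {P1, P11, P3, P4}
5. P9@(-1, 1) [-x clear] — {P1, P11, P3, P4, P9}
6. P8@(-2, 1) [-x clear] — {P1, P11, P3, P4, P8, P9}
7. P7@(0, -2) [+x clear] — {P1, P11, P3, P4, P7, P8, P9}
8. P2@(-2, -1) [-x clear] — {P1, P11, P2, P3, P4, P7, P8, P9}
9. P5@(-1, 0) — +x/+y all obstructed ⇒ blocked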